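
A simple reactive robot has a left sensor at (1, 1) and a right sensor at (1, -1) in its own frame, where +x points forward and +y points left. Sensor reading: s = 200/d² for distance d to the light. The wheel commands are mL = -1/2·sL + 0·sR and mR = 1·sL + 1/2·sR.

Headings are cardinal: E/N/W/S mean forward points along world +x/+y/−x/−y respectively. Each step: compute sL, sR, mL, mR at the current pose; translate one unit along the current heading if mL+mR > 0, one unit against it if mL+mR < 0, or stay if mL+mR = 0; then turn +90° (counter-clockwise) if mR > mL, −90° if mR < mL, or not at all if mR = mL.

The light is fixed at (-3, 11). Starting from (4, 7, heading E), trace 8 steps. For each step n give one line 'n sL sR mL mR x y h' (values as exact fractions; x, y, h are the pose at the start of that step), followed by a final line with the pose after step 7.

n=0: pose=(4,7,E); sL=200/73, sR=200/89; mL=-100/73, mR=25100/6497; mL+mR=16200/6497 → advance +1; mR−mL=34000/6497 → turn +1·90°
n=1: pose=(5,7,N); sL=100/29, sR=20/9; mL=-50/29, mR=1190/261; mL+mR=740/261 → advance +1; mR−mL=1640/261 → turn +1·90°
n=2: pose=(5,8,W); sL=40/13, sR=200/53; mL=-20/13, mR=3420/689; mL+mR=2360/689 → advance +1; mR−mL=4480/689 → turn +1·90°
n=3: pose=(4,8,S); sL=5/2, sR=50/13; mL=-5/4, mR=115/26; mL+mR=165/52 → advance +1; mR−mL=295/52 → turn +1·90°
n=4: pose=(4,7,E); sL=200/73, sR=200/89; mL=-100/73, mR=25100/6497; mL+mR=16200/6497 → advance +1; mR−mL=34000/6497 → turn +1·90°
n=5: pose=(5,7,N); sL=100/29, sR=20/9; mL=-50/29, mR=1190/261; mL+mR=740/261 → advance +1; mR−mL=1640/261 → turn +1·90°
n=6: pose=(5,8,W); sL=40/13, sR=200/53; mL=-20/13, mR=3420/689; mL+mR=2360/689 → advance +1; mR−mL=4480/689 → turn +1·90°
n=7: pose=(4,8,S); sL=5/2, sR=50/13; mL=-5/4, mR=115/26; mL+mR=165/52 → advance +1; mR−mL=295/52 → turn +1·90°

0 200/73 200/89 -100/73 25100/6497 4 7 E
1 100/29 20/9 -50/29 1190/261 5 7 N
2 40/13 200/53 -20/13 3420/689 5 8 W
3 5/2 50/13 -5/4 115/26 4 8 S
4 200/73 200/89 -100/73 25100/6497 4 7 E
5 100/29 20/9 -50/29 1190/261 5 7 N
6 40/13 200/53 -20/13 3420/689 5 8 W
7 5/2 50/13 -5/4 115/26 4 8 S
final 4 7 E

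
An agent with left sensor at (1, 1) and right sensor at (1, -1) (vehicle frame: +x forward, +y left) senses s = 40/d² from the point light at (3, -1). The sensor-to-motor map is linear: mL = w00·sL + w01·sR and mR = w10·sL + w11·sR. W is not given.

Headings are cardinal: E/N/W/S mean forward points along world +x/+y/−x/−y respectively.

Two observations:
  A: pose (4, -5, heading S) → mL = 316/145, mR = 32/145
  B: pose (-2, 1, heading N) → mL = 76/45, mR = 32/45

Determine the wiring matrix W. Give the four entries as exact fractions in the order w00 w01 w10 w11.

obs A: pose=(4,-5,S) → sL=40/29, sR=8/5, mL=316/145, mR=32/145
obs B: pose=(-2,1,N) → sL=8/9, sR=8/5, mL=76/45, mR=32/45
sensor matrix S = [[40/29, 8/5], [8/9, 8/5]]; det S = 1024/1305
solve [mL_A; mL_B] = S·[w00; w01] and [mR_A; mR_B] = S·[w10; w11]:
  w00 = 1, w01 = 1/2, w10 = -1, w11 = 1

1 1/2 -1 1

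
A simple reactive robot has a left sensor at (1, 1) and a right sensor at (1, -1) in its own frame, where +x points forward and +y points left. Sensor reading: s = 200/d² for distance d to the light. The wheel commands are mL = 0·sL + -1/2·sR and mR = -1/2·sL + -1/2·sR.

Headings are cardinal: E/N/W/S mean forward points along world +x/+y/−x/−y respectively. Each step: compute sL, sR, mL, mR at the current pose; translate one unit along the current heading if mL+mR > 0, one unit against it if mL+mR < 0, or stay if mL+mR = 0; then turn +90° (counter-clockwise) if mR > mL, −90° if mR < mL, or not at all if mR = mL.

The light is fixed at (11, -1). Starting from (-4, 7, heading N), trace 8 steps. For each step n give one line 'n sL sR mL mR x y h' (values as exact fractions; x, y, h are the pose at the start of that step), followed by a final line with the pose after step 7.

n=0: pose=(-4,7,N); sL=200/337, sR=200/277; mL=-100/277, mR=-61400/93349; mL+mR=-95100/93349 → advance -1; mR−mL=-100/337 → turn -1·90°
n=1: pose=(-4,6,E); sL=10/13, sR=25/29; mL=-25/58, mR=-615/754; mL+mR=-470/377 → advance -1; mR−mL=-5/13 → turn -1·90°
n=2: pose=(-5,6,S); sL=200/261, sR=8/13; mL=-4/13, mR=-2344/3393; mL+mR=-3388/3393 → advance -1; mR−mL=-100/261 → turn -1·90°
n=3: pose=(-5,7,W); sL=100/169, sR=20/37; mL=-10/37, mR=-3540/6253; mL+mR=-5230/6253 → advance -1; mR−mL=-50/169 → turn -1·90°
n=4: pose=(-4,7,N); sL=200/337, sR=200/277; mL=-100/277, mR=-61400/93349; mL+mR=-95100/93349 → advance -1; mR−mL=-100/337 → turn -1·90°
n=5: pose=(-4,6,E); sL=10/13, sR=25/29; mL=-25/58, mR=-615/754; mL+mR=-470/377 → advance -1; mR−mL=-5/13 → turn -1·90°
n=6: pose=(-5,6,S); sL=200/261, sR=8/13; mL=-4/13, mR=-2344/3393; mL+mR=-3388/3393 → advance -1; mR−mL=-100/261 → turn -1·90°
n=7: pose=(-5,7,W); sL=100/169, sR=20/37; mL=-10/37, mR=-3540/6253; mL+mR=-5230/6253 → advance -1; mR−mL=-50/169 → turn -1·90°

0 200/337 200/277 -100/277 -61400/93349 -4 7 N
1 10/13 25/29 -25/58 -615/754 -4 6 E
2 200/261 8/13 -4/13 -2344/3393 -5 6 S
3 100/169 20/37 -10/37 -3540/6253 -5 7 W
4 200/337 200/277 -100/277 -61400/93349 -4 7 N
5 10/13 25/29 -25/58 -615/754 -4 6 E
6 200/261 8/13 -4/13 -2344/3393 -5 6 S
7 100/169 20/37 -10/37 -3540/6253 -5 7 W
final -4 7 N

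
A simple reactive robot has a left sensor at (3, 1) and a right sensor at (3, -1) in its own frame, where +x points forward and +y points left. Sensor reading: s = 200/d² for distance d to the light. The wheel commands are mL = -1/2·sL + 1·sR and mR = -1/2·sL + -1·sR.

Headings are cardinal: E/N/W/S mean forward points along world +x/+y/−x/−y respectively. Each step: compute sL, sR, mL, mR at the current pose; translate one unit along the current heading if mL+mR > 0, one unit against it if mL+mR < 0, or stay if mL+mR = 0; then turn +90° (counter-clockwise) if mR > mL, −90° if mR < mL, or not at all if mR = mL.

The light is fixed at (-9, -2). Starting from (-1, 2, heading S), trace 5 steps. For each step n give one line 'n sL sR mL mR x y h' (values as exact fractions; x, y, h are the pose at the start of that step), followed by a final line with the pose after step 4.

0 100/41 4 114/41 -214/41 -1 2 S
1 200/41 200/61 2100/2501 -14300/2501 -1 3 W
2 25/16 50/41 575/1312 -2625/1312 0 3 N
3 200/169 200/153 18500/25857 -49100/25857 0 2 E
4 100/41 4 114/41 -214/41 -1 2 S
final -1 3 W

n=0: pose=(-1,2,S); sL=100/41, sR=4; mL=114/41, mR=-214/41; mL+mR=-100/41 → advance -1; mR−mL=-8 → turn -1·90°
n=1: pose=(-1,3,W); sL=200/41, sR=200/61; mL=2100/2501, mR=-14300/2501; mL+mR=-200/41 → advance -1; mR−mL=-400/61 → turn -1·90°
n=2: pose=(0,3,N); sL=25/16, sR=50/41; mL=575/1312, mR=-2625/1312; mL+mR=-25/16 → advance -1; mR−mL=-100/41 → turn -1·90°
n=3: pose=(0,2,E); sL=200/169, sR=200/153; mL=18500/25857, mR=-49100/25857; mL+mR=-200/169 → advance -1; mR−mL=-400/153 → turn -1·90°
n=4: pose=(-1,2,S); sL=100/41, sR=4; mL=114/41, mR=-214/41; mL+mR=-100/41 → advance -1; mR−mL=-8 → turn -1·90°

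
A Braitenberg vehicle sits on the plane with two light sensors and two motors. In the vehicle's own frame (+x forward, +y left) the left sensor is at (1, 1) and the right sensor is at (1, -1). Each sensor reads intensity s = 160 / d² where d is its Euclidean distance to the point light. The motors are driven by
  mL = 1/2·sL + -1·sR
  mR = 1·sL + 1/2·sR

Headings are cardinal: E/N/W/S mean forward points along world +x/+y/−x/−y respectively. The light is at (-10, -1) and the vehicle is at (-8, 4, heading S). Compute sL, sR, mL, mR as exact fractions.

32/5 160/17 -528/85 944/85

left sensor world pos  = (-7, 3); dL² = 25
right sensor world pos = (-9, 3); dR² = 17
sL = 160/25 = 32/5
sR = 160/17 = 160/17
mL = 1/2·sL + -1·sR = -528/85
mR = 1·sL + 1/2·sR = 944/85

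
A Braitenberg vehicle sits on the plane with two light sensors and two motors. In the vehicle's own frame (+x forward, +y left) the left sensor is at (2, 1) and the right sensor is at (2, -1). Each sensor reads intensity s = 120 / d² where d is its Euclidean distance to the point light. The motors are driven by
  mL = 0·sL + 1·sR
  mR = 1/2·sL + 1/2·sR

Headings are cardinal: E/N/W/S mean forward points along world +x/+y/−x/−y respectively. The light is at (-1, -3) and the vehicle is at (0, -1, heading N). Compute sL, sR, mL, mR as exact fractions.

15/2 6 6 27/4

left sensor world pos  = (-1, 1); dL² = 16
right sensor world pos = (1, 1); dR² = 20
sL = 120/16 = 15/2
sR = 120/20 = 6
mL = 0·sL + 1·sR = 6
mR = 1/2·sL + 1/2·sR = 27/4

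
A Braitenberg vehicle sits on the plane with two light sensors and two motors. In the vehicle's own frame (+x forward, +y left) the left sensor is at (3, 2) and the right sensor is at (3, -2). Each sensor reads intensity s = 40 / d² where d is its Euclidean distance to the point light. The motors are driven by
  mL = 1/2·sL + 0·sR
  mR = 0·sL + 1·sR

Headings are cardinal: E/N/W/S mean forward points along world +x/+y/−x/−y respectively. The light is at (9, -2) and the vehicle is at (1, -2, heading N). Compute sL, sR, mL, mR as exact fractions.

left sensor world pos  = (-1, 1); dL² = 109
right sensor world pos = (3, 1); dR² = 45
sL = 40/109 = 40/109
sR = 40/45 = 8/9
mL = 1/2·sL + 0·sR = 20/109
mR = 0·sL + 1·sR = 8/9

40/109 8/9 20/109 8/9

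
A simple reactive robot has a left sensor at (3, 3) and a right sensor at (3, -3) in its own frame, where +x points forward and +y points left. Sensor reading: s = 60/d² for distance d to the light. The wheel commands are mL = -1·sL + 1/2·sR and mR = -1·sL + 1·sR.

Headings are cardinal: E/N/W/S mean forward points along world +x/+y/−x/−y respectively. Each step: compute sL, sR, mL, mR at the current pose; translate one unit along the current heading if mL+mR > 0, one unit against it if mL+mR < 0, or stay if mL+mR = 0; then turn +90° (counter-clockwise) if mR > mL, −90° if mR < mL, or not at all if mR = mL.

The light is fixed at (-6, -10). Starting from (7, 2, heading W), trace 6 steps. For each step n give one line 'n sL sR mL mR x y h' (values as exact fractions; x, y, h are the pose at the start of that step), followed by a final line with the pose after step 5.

n=0: pose=(7,2,W); sL=60/181, sR=12/65; mL=-2814/11765, mR=-1728/11765; mL+mR=-4542/11765 → advance -1; mR−mL=6/65 → turn +1·90°
n=1: pose=(8,2,S); sL=6/37, sR=30/101; mL=-51/3737, mR=504/3737; mL+mR=453/3737 → advance +1; mR−mL=15/101 → turn +1·90°
n=2: pose=(8,1,E); sL=12/97, sR=60/353; mL=-1326/34241, mR=1584/34241; mL+mR=258/34241 → advance +1; mR−mL=30/353 → turn +1·90°
n=3: pose=(9,1,N); sL=3/17, sR=3/26; mL=-105/884, mR=-27/442; mL+mR=-159/884 → advance -1; mR−mL=3/52 → turn +1·90°
n=4: pose=(9,0,W); sL=60/193, sR=60/313; mL=-12990/60409, mR=-7200/60409; mL+mR=-20190/60409 → advance -1; mR−mL=30/313 → turn +1·90°
n=5: pose=(10,0,S); sL=6/41, sR=30/109; mL=-39/4469, mR=576/4469; mL+mR=537/4469 → advance +1; mR−mL=15/109 → turn +1·90°

0 60/181 12/65 -2814/11765 -1728/11765 7 2 W
1 6/37 30/101 -51/3737 504/3737 8 2 S
2 12/97 60/353 -1326/34241 1584/34241 8 1 E
3 3/17 3/26 -105/884 -27/442 9 1 N
4 60/193 60/313 -12990/60409 -7200/60409 9 0 W
5 6/41 30/109 -39/4469 576/4469 10 0 S
final 10 -1 E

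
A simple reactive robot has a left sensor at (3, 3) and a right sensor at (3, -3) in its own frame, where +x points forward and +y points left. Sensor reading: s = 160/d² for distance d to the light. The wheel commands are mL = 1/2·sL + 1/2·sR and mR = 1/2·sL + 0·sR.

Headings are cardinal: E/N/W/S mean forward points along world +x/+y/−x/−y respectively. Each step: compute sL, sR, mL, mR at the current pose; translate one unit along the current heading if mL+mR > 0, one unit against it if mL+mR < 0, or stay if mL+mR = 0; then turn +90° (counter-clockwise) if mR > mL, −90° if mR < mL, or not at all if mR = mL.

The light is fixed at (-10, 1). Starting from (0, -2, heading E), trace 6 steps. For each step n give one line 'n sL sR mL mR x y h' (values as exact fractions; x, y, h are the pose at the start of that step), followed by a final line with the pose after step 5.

0 160/169 32/41 5984/6929 80/169 0 -2 E
1 20/29 8/5 166/145 10/29 1 -2 S
2 160/113 32/13 2848/1469 80/113 1 -3 W
3 16/5 16/17 176/85 8/5 0 -3 N
4 160/169 32/41 5984/6929 80/169 0 -2 E
5 20/29 8/5 166/145 10/29 1 -2 S
final 1 -3 W

n=0: pose=(0,-2,E); sL=160/169, sR=32/41; mL=5984/6929, mR=80/169; mL+mR=9264/6929 → advance +1; mR−mL=-16/41 → turn -1·90°
n=1: pose=(1,-2,S); sL=20/29, sR=8/5; mL=166/145, mR=10/29; mL+mR=216/145 → advance +1; mR−mL=-4/5 → turn -1·90°
n=2: pose=(1,-3,W); sL=160/113, sR=32/13; mL=2848/1469, mR=80/113; mL+mR=3888/1469 → advance +1; mR−mL=-16/13 → turn -1·90°
n=3: pose=(0,-3,N); sL=16/5, sR=16/17; mL=176/85, mR=8/5; mL+mR=312/85 → advance +1; mR−mL=-8/17 → turn -1·90°
n=4: pose=(0,-2,E); sL=160/169, sR=32/41; mL=5984/6929, mR=80/169; mL+mR=9264/6929 → advance +1; mR−mL=-16/41 → turn -1·90°
n=5: pose=(1,-2,S); sL=20/29, sR=8/5; mL=166/145, mR=10/29; mL+mR=216/145 → advance +1; mR−mL=-4/5 → turn -1·90°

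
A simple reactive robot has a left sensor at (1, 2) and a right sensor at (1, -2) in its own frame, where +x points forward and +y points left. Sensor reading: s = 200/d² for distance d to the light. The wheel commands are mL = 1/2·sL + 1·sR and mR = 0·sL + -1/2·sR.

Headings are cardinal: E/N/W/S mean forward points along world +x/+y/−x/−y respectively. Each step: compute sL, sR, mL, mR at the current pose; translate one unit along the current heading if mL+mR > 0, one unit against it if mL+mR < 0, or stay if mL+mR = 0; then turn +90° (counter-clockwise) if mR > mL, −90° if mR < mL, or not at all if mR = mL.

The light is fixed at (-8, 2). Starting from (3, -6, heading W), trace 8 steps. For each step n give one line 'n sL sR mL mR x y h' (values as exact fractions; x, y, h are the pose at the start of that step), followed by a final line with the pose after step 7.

n=0: pose=(3,-6,W); sL=1, sR=25/17; mL=67/34, mR=-25/34; mL+mR=21/17 → advance +1; mR−mL=-46/17 → turn -1·90°
n=1: pose=(2,-6,N); sL=200/113, sR=200/193; mL=41900/21809, mR=-100/193; mL+mR=30600/21809 → advance +1; mR−mL=-53200/21809 → turn -1·90°
n=2: pose=(2,-5,E); sL=100/73, sR=100/101; mL=12350/7373, mR=-50/101; mL+mR=8700/7373 → advance +1; mR−mL=-16000/7373 → turn -1·90°
n=3: pose=(3,-5,S); sL=200/233, sR=40/29; mL=12220/6757, mR=-20/29; mL+mR=7560/6757 → advance +1; mR−mL=-16880/6757 → turn -1·90°
n=4: pose=(3,-6,W); sL=1, sR=25/17; mL=67/34, mR=-25/34; mL+mR=21/17 → advance +1; mR−mL=-46/17 → turn -1·90°
n=5: pose=(2,-6,N); sL=200/113, sR=200/193; mL=41900/21809, mR=-100/193; mL+mR=30600/21809 → advance +1; mR−mL=-53200/21809 → turn -1·90°
n=6: pose=(2,-5,E); sL=100/73, sR=100/101; mL=12350/7373, mR=-50/101; mL+mR=8700/7373 → advance +1; mR−mL=-16000/7373 → turn -1·90°
n=7: pose=(3,-5,S); sL=200/233, sR=40/29; mL=12220/6757, mR=-20/29; mL+mR=7560/6757 → advance +1; mR−mL=-16880/6757 → turn -1·90°

0 1 25/17 67/34 -25/34 3 -6 W
1 200/113 200/193 41900/21809 -100/193 2 -6 N
2 100/73 100/101 12350/7373 -50/101 2 -5 E
3 200/233 40/29 12220/6757 -20/29 3 -5 S
4 1 25/17 67/34 -25/34 3 -6 W
5 200/113 200/193 41900/21809 -100/193 2 -6 N
6 100/73 100/101 12350/7373 -50/101 2 -5 E
7 200/233 40/29 12220/6757 -20/29 3 -5 S
final 3 -6 W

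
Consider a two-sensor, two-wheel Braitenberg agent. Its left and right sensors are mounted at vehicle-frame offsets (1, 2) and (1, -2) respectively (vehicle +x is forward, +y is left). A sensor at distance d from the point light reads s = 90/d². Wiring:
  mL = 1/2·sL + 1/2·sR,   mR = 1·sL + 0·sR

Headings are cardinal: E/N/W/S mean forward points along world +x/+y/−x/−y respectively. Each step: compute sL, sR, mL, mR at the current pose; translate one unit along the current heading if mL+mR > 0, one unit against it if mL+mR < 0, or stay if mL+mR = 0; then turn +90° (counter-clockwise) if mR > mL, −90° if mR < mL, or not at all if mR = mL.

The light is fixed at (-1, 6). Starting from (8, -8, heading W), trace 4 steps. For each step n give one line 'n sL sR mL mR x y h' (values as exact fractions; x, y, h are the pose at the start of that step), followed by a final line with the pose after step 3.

n=0: pose=(8,-8,W); sL=9/32, sR=45/104; mL=297/832, mR=9/32; mL+mR=531/832 → advance +1; mR−mL=-63/832 → turn -1·90°
n=1: pose=(7,-8,N); sL=18/41, sR=90/269; mL=4266/11029, mR=18/41; mL+mR=9108/11029 → advance +1; mR−mL=576/11029 → turn +1·90°
n=2: pose=(7,-7,W); sL=45/137, sR=9/17; mL=999/2329, mR=45/137; mL+mR=1764/2329 → advance +1; mR−mL=-234/2329 → turn -1·90°
n=3: pose=(6,-7,N); sL=90/169, sR=2/5; mL=394/845, mR=90/169; mL+mR=844/845 → advance +1; mR−mL=56/845 → turn +1·90°

0 9/32 45/104 297/832 9/32 8 -8 W
1 18/41 90/269 4266/11029 18/41 7 -8 N
2 45/137 9/17 999/2329 45/137 7 -7 W
3 90/169 2/5 394/845 90/169 6 -7 N
final 6 -6 W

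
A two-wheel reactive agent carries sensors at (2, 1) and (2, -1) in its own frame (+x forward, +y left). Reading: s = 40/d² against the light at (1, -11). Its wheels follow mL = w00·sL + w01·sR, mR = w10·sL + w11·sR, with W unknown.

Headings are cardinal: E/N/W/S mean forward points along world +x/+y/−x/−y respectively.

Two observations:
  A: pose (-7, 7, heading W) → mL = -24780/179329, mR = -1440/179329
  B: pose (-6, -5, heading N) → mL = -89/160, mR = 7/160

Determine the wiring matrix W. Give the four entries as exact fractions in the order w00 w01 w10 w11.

-1/2 -1 -1/2 1/2

obs A: pose=(-7,7,W) → sL=40/389, sR=40/461, mL=-24780/179329, mR=-1440/179329
obs B: pose=(-6,-5,N) → sL=5/16, sR=2/5, mL=-89/160, mR=7/160
sensor matrix S = [[40/389, 40/461], [5/16, 2/5]]; det S = 5027/358658
solve [mL_A; mL_B] = S·[w00; w01] and [mR_A; mR_B] = S·[w10; w11]:
  w00 = -1/2, w01 = -1, w10 = -1/2, w11 = 1/2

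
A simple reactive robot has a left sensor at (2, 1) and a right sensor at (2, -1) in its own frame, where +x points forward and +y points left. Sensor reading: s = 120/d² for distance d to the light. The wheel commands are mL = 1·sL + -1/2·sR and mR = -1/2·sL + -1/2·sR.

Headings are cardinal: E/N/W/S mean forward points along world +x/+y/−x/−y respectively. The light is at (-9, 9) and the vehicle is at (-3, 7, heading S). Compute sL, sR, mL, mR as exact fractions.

left sensor world pos  = (-2, 5); dL² = 65
right sensor world pos = (-4, 5); dR² = 41
sL = 120/65 = 24/13
sR = 120/41 = 120/41
mL = 1·sL + -1/2·sR = 204/533
mR = -1/2·sL + -1/2·sR = -1272/533

24/13 120/41 204/533 -1272/533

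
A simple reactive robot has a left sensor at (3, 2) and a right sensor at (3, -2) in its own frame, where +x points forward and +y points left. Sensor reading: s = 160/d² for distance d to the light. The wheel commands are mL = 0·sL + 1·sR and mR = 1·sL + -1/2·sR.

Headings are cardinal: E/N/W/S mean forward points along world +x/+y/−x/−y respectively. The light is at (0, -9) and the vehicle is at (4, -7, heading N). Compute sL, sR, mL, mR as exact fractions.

160/29 160/61 160/61 7440/1769

left sensor world pos  = (2, -4); dL² = 29
right sensor world pos = (6, -4); dR² = 61
sL = 160/29 = 160/29
sR = 160/61 = 160/61
mL = 0·sL + 1·sR = 160/61
mR = 1·sL + -1/2·sR = 7440/1769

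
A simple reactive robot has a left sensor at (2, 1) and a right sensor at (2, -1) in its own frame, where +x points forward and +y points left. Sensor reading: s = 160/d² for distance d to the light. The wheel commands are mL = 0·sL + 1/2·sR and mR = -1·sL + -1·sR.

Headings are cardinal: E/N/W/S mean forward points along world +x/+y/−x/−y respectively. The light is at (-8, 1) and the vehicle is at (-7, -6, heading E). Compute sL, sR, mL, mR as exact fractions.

left sensor world pos  = (-5, -5); dL² = 45
right sensor world pos = (-5, -7); dR² = 73
sL = 160/45 = 32/9
sR = 160/73 = 160/73
mL = 0·sL + 1/2·sR = 80/73
mR = -1·sL + -1·sR = -3776/657

32/9 160/73 80/73 -3776/657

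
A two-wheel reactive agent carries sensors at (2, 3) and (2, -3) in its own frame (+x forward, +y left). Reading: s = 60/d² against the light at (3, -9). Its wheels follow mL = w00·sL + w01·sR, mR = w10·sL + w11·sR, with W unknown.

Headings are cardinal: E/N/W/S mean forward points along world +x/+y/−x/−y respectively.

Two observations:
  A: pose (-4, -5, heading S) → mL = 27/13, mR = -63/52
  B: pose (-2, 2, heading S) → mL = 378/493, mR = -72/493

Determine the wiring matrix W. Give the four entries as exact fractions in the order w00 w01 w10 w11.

obs A: pose=(-4,-5,S) → sL=3, sR=15/26, mL=27/13, mR=-63/52
obs B: pose=(-2,2,S) → sL=12/17, sR=12/29, mL=378/493, mR=-72/493
sensor matrix S = [[3, 15/26], [12/17, 12/29]]; det S = 5346/6409
solve [mL_A; mL_B] = S·[w00; w01] and [mR_A; mR_B] = S·[w10; w11]:
  w00 = 1/2, w01 = 1, w10 = -1/2, w11 = 1/2

1/2 1 -1/2 1/2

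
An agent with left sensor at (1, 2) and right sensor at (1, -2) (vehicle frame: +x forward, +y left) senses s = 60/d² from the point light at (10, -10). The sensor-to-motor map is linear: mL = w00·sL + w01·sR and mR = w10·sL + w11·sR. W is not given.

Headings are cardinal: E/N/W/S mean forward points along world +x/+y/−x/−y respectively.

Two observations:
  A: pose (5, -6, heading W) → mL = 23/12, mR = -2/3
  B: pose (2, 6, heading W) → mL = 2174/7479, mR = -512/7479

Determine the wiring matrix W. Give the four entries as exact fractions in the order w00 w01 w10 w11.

obs A: pose=(5,-6,W) → sL=3/2, sR=5/6, mL=23/12, mR=-2/3
obs B: pose=(2,6,W) → sL=60/277, sR=4/27, mL=2174/7479, mR=-512/7479
sensor matrix S = [[3/2, 5/6], [60/277, 4/27]]; det S = 104/2493
solve [mL_A; mL_B] = S·[w00; w01] and [mR_A; mR_B] = S·[w10; w11]:
  w00 = 1, w01 = 1/2, w10 = -1, w11 = 1

1 1/2 -1 1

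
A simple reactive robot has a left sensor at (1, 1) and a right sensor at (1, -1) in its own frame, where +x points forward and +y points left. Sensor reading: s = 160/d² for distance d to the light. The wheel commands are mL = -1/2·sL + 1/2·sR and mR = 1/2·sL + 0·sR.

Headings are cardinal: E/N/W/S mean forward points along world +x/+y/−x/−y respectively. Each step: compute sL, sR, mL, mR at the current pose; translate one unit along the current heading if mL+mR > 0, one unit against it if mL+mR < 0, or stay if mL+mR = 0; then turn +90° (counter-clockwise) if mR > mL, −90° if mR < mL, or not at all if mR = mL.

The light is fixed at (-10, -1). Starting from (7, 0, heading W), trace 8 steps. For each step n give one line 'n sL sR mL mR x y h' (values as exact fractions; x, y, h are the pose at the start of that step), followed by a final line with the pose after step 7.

0 5/8 8/13 -1/208 5/16 7 0 W
1 160/289 32/45 1024/13005 80/289 6 0 S
2 16/29 16/29 0 8/29 6 -1 E
3 160/257 32/65 -1088/16705 80/257 7 -1 N
4 5/8 8/13 -1/208 5/16 7 0 W
5 160/289 32/45 1024/13005 80/289 6 0 S
6 16/29 16/29 0 8/29 6 -1 E
7 160/257 32/65 -1088/16705 80/257 7 -1 N
final 7 0 W

n=0: pose=(7,0,W); sL=5/8, sR=8/13; mL=-1/208, mR=5/16; mL+mR=4/13 → advance +1; mR−mL=33/104 → turn +1·90°
n=1: pose=(6,0,S); sL=160/289, sR=32/45; mL=1024/13005, mR=80/289; mL+mR=16/45 → advance +1; mR−mL=2576/13005 → turn +1·90°
n=2: pose=(6,-1,E); sL=16/29, sR=16/29; mL=0, mR=8/29; mL+mR=8/29 → advance +1; mR−mL=8/29 → turn +1·90°
n=3: pose=(7,-1,N); sL=160/257, sR=32/65; mL=-1088/16705, mR=80/257; mL+mR=16/65 → advance +1; mR−mL=6288/16705 → turn +1·90°
n=4: pose=(7,0,W); sL=5/8, sR=8/13; mL=-1/208, mR=5/16; mL+mR=4/13 → advance +1; mR−mL=33/104 → turn +1·90°
n=5: pose=(6,0,S); sL=160/289, sR=32/45; mL=1024/13005, mR=80/289; mL+mR=16/45 → advance +1; mR−mL=2576/13005 → turn +1·90°
n=6: pose=(6,-1,E); sL=16/29, sR=16/29; mL=0, mR=8/29; mL+mR=8/29 → advance +1; mR−mL=8/29 → turn +1·90°
n=7: pose=(7,-1,N); sL=160/257, sR=32/65; mL=-1088/16705, mR=80/257; mL+mR=16/65 → advance +1; mR−mL=6288/16705 → turn +1·90°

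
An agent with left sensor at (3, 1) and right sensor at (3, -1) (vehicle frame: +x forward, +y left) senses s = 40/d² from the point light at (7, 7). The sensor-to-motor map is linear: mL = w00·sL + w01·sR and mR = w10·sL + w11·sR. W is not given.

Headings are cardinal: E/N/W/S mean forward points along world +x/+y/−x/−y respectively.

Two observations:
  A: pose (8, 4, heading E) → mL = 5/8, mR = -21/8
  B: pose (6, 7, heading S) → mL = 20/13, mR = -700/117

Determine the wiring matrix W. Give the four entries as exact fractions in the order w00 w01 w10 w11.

0 1/2 -1 -1/2

obs A: pose=(8,4,E) → sL=2, sR=5/4, mL=5/8, mR=-21/8
obs B: pose=(6,7,S) → sL=40/9, sR=40/13, mL=20/13, mR=-700/117
sensor matrix S = [[2, 5/4], [40/9, 40/13]]; det S = 70/117
solve [mL_A; mL_B] = S·[w00; w01] and [mR_A; mR_B] = S·[w10; w11]:
  w00 = 0, w01 = 1/2, w10 = -1, w11 = -1/2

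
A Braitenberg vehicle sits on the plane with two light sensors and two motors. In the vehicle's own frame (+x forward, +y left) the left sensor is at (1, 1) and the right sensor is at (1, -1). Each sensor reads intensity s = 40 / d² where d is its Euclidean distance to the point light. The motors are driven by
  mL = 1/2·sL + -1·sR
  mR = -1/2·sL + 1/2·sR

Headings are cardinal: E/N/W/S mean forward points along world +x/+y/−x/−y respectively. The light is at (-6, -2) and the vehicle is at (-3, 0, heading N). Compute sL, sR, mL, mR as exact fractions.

40/13 8/5 -4/65 -48/65

left sensor world pos  = (-4, 1); dL² = 13
right sensor world pos = (-2, 1); dR² = 25
sL = 40/13 = 40/13
sR = 40/25 = 8/5
mL = 1/2·sL + -1·sR = -4/65
mR = -1/2·sL + 1/2·sR = -48/65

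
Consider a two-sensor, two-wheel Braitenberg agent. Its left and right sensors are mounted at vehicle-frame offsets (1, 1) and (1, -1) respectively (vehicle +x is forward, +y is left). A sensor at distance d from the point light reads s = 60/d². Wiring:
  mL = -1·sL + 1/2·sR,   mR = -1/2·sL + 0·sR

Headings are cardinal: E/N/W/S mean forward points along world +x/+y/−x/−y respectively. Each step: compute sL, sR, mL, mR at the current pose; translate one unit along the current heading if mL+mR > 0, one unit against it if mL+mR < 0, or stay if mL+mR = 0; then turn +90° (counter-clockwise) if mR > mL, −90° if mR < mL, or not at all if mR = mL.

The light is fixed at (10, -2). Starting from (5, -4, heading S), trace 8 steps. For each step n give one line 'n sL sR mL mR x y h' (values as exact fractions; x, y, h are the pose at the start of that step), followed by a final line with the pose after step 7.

n=0: pose=(5,-4,S); sL=12/5, sR=4/3; mL=-26/15, mR=-6/5; mL+mR=-44/15 → advance -1; mR−mL=8/15 → turn +1·90°
n=1: pose=(5,-3,E); sL=15/4, sR=3; mL=-9/4, mR=-15/8; mL+mR=-33/8 → advance -1; mR−mL=3/8 → turn +1·90°
n=2: pose=(4,-3,N); sL=60/49, sR=12/5; mL=-6/245, mR=-30/49; mL+mR=-156/245 → advance -1; mR−mL=-144/245 → turn -1·90°
n=3: pose=(4,-4,E); sL=30/13, sR=30/17; mL=-315/221, mR=-15/13; mL+mR=-570/221 → advance -1; mR−mL=60/221 → turn +1·90°
n=4: pose=(3,-4,N); sL=12/13, sR=60/37; mL=-54/481, mR=-6/13; mL+mR=-276/481 → advance -1; mR−mL=-168/481 → turn -1·90°
n=5: pose=(3,-5,E); sL=3/2, sR=15/13; mL=-12/13, mR=-3/4; mL+mR=-87/52 → advance -1; mR−mL=9/52 → turn +1·90°
n=6: pose=(2,-5,N); sL=12/17, sR=60/53; mL=-126/901, mR=-6/17; mL+mR=-444/901 → advance -1; mR−mL=-192/901 → turn -1·90°
n=7: pose=(2,-6,E); sL=30/29, sR=30/37; mL=-675/1073, mR=-15/29; mL+mR=-1230/1073 → advance -1; mR−mL=120/1073 → turn +1·90°

0 12/5 4/3 -26/15 -6/5 5 -4 S
1 15/4 3 -9/4 -15/8 5 -3 E
2 60/49 12/5 -6/245 -30/49 4 -3 N
3 30/13 30/17 -315/221 -15/13 4 -4 E
4 12/13 60/37 -54/481 -6/13 3 -4 N
5 3/2 15/13 -12/13 -3/4 3 -5 E
6 12/17 60/53 -126/901 -6/17 2 -5 N
7 30/29 30/37 -675/1073 -15/29 2 -6 E
final 1 -6 N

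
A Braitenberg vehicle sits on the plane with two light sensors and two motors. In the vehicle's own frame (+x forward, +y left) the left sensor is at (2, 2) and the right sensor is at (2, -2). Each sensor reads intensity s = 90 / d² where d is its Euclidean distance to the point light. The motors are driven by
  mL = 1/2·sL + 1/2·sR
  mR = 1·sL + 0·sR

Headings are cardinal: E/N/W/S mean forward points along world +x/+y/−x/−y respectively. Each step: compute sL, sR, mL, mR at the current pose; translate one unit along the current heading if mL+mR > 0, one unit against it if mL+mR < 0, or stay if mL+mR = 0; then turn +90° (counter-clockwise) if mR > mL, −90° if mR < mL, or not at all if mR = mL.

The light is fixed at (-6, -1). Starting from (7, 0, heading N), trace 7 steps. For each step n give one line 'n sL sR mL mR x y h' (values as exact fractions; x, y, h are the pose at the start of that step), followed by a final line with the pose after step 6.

0 9/13 5/13 7/13 9/13 7 0 N
1 90/121 90/137 11610/16577 90/121 7 1 W
2 45/98 9/10 333/490 45/98 6 1 S
3 90/101 90/109 9450/11009 90/101 6 0 W
4 9/17 45/41 567/697 9/17 5 0 S
5 18/17 18/17 18/17 18/17 5 -1 W
6 45/34 45/34 45/34 45/34 4 -1 W
final 3 -1 W

n=0: pose=(7,0,N); sL=9/13, sR=5/13; mL=7/13, mR=9/13; mL+mR=16/13 → advance +1; mR−mL=2/13 → turn +1·90°
n=1: pose=(7,1,W); sL=90/121, sR=90/137; mL=11610/16577, mR=90/121; mL+mR=23940/16577 → advance +1; mR−mL=720/16577 → turn +1·90°
n=2: pose=(6,1,S); sL=45/98, sR=9/10; mL=333/490, mR=45/98; mL+mR=279/245 → advance +1; mR−mL=-54/245 → turn -1·90°
n=3: pose=(6,0,W); sL=90/101, sR=90/109; mL=9450/11009, mR=90/101; mL+mR=19260/11009 → advance +1; mR−mL=360/11009 → turn +1·90°
n=4: pose=(5,0,S); sL=9/17, sR=45/41; mL=567/697, mR=9/17; mL+mR=936/697 → advance +1; mR−mL=-198/697 → turn -1·90°
n=5: pose=(5,-1,W); sL=18/17, sR=18/17; mL=18/17, mR=18/17; mL+mR=36/17 → advance +1; mR−mL=0 → turn +0·90°
n=6: pose=(4,-1,W); sL=45/34, sR=45/34; mL=45/34, mR=45/34; mL+mR=45/17 → advance +1; mR−mL=0 → turn +0·90°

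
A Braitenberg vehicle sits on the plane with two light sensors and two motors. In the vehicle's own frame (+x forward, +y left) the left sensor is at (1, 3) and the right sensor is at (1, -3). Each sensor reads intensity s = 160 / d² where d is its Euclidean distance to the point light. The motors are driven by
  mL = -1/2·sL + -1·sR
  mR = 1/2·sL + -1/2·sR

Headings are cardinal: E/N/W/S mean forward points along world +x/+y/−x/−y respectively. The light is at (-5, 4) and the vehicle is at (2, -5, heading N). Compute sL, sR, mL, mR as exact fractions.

2 40/41 -81/41 21/41

left sensor world pos  = (-1, -4); dL² = 80
right sensor world pos = (5, -4); dR² = 164
sL = 160/80 = 2
sR = 160/164 = 40/41
mL = -1/2·sL + -1·sR = -81/41
mR = 1/2·sL + -1/2·sR = 21/41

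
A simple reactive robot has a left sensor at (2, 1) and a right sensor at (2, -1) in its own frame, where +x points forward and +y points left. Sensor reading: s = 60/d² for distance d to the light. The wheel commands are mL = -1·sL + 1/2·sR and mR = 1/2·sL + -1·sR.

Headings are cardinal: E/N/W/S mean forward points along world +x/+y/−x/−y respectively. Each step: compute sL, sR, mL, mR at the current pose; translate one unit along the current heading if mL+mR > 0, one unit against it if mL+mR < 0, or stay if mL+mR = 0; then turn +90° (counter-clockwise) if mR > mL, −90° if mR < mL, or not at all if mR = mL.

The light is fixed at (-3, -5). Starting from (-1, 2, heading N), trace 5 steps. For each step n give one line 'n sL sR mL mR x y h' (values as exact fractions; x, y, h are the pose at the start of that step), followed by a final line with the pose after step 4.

0 30/41 2/3 -49/123 -37/123 -1 2 N
1 12/5 60/49 -438/245 -6/245 -1 1 W
2 15/8 3 -3/8 -33/16 0 1 S
3 60/37 12/13 -558/481 -54/481 0 2 W
4 6/5 30/17 -27/85 -99/85 1 2 S
final 1 3 W

n=0: pose=(-1,2,N); sL=30/41, sR=2/3; mL=-49/123, mR=-37/123; mL+mR=-86/123 → advance -1; mR−mL=4/41 → turn +1·90°
n=1: pose=(-1,1,W); sL=12/5, sR=60/49; mL=-438/245, mR=-6/245; mL+mR=-444/245 → advance -1; mR−mL=432/245 → turn +1·90°
n=2: pose=(0,1,S); sL=15/8, sR=3; mL=-3/8, mR=-33/16; mL+mR=-39/16 → advance -1; mR−mL=-27/16 → turn -1·90°
n=3: pose=(0,2,W); sL=60/37, sR=12/13; mL=-558/481, mR=-54/481; mL+mR=-612/481 → advance -1; mR−mL=504/481 → turn +1·90°
n=4: pose=(1,2,S); sL=6/5, sR=30/17; mL=-27/85, mR=-99/85; mL+mR=-126/85 → advance -1; mR−mL=-72/85 → turn -1·90°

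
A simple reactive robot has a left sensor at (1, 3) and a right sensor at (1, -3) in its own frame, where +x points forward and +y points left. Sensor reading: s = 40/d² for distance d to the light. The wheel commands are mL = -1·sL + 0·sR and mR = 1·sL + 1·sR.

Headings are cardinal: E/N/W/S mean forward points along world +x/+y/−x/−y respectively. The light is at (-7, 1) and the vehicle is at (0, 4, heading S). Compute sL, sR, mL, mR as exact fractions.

left sensor world pos  = (3, 3); dL² = 104
right sensor world pos = (-3, 3); dR² = 20
sL = 40/104 = 5/13
sR = 40/20 = 2
mL = -1·sL + 0·sR = -5/13
mR = 1·sL + 1·sR = 31/13

5/13 2 -5/13 31/13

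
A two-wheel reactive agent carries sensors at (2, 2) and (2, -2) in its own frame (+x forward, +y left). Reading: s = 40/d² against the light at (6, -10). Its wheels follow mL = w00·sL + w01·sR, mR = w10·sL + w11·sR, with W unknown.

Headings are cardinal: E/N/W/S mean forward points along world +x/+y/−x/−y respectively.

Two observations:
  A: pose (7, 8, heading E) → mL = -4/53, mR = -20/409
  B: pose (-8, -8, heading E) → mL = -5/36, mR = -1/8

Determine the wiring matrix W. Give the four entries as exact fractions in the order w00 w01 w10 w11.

0 -1/2 -1/2 0

obs A: pose=(7,8,E) → sL=40/409, sR=8/53, mL=-4/53, mR=-20/409
obs B: pose=(-8,-8,E) → sL=1/4, sR=5/18, mL=-5/36, mR=-1/8
sensor matrix S = [[40/409, 8/53], [1/4, 5/18]]; det S = -2062/195093
solve [mL_A; mL_B] = S·[w00; w01] and [mR_A; mR_B] = S·[w10; w11]:
  w00 = 0, w01 = -1/2, w10 = -1/2, w11 = 0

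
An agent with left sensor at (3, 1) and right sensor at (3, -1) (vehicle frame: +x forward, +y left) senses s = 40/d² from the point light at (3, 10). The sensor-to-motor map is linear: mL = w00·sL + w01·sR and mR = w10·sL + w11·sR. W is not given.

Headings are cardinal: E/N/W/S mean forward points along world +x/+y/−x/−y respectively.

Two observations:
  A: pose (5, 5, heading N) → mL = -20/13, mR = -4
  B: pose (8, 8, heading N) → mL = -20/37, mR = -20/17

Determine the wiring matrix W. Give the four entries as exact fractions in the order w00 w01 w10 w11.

0 -1/2 -1/2 0

obs A: pose=(5,5,N) → sL=8, sR=40/13, mL=-20/13, mR=-4
obs B: pose=(8,8,N) → sL=40/17, sR=40/37, mL=-20/37, mR=-20/17
sensor matrix S = [[8, 40/13], [40/17, 40/37]]; det S = 11520/8177
solve [mL_A; mL_B] = S·[w00; w01] and [mR_A; mR_B] = S·[w10; w11]:
  w00 = 0, w01 = -1/2, w10 = -1/2, w11 = 0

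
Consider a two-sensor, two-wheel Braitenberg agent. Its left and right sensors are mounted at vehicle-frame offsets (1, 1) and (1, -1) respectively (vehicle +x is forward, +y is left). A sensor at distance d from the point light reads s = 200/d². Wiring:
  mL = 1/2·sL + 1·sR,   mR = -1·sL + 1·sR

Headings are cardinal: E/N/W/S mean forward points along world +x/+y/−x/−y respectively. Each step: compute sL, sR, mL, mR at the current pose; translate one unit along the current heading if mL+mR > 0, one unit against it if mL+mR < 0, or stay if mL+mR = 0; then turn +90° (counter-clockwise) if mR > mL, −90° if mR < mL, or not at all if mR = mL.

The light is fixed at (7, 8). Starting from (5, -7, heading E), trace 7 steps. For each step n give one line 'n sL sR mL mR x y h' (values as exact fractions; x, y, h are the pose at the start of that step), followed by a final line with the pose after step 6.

0 200/197 200/257 65100/50629 -12000/50629 5 -7 E
1 25/32 10/13 965/832 -5/416 6 -7 S
2 200/293 200/229 81500/67097 12800/67097 6 -8 W
3 100/117 100/113 17350/13221 400/13221 5 -8 N
4 200/197 200/257 65100/50629 -12000/50629 5 -7 E
5 25/32 10/13 965/832 -5/416 6 -7 S
6 200/293 200/229 81500/67097 12800/67097 6 -8 W
final 5 -8 N

n=0: pose=(5,-7,E); sL=200/197, sR=200/257; mL=65100/50629, mR=-12000/50629; mL+mR=53100/50629 → advance +1; mR−mL=-300/197 → turn -1·90°
n=1: pose=(6,-7,S); sL=25/32, sR=10/13; mL=965/832, mR=-5/416; mL+mR=955/832 → advance +1; mR−mL=-75/64 → turn -1·90°
n=2: pose=(6,-8,W); sL=200/293, sR=200/229; mL=81500/67097, mR=12800/67097; mL+mR=94300/67097 → advance +1; mR−mL=-300/293 → turn -1·90°
n=3: pose=(5,-8,N); sL=100/117, sR=100/113; mL=17350/13221, mR=400/13221; mL+mR=17750/13221 → advance +1; mR−mL=-50/39 → turn -1·90°
n=4: pose=(5,-7,E); sL=200/197, sR=200/257; mL=65100/50629, mR=-12000/50629; mL+mR=53100/50629 → advance +1; mR−mL=-300/197 → turn -1·90°
n=5: pose=(6,-7,S); sL=25/32, sR=10/13; mL=965/832, mR=-5/416; mL+mR=955/832 → advance +1; mR−mL=-75/64 → turn -1·90°
n=6: pose=(6,-8,W); sL=200/293, sR=200/229; mL=81500/67097, mR=12800/67097; mL+mR=94300/67097 → advance +1; mR−mL=-300/293 → turn -1·90°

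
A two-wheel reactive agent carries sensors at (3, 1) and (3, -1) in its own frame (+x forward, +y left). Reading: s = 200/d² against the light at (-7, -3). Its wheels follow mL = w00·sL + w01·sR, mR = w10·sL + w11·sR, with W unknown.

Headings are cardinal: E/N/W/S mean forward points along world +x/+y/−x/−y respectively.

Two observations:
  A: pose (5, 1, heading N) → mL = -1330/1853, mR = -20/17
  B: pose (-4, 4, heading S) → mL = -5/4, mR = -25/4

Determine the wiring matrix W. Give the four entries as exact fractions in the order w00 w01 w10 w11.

obs A: pose=(5,1,N) → sL=20/17, sR=100/109, mL=-1330/1853, mR=-20/17
obs B: pose=(-4,4,S) → sL=25/4, sR=10, mL=-5/4, mR=-25/4
sensor matrix S = [[20/17, 100/109], [25/4, 10]]; det S = 11175/1853
solve [mL_A; mL_B] = S·[w00; w01] and [mR_A; mR_B] = S·[w10; w11]:
  w00 = -1, w01 = 1/2, w10 = -1, w11 = 0

-1 1/2 -1 0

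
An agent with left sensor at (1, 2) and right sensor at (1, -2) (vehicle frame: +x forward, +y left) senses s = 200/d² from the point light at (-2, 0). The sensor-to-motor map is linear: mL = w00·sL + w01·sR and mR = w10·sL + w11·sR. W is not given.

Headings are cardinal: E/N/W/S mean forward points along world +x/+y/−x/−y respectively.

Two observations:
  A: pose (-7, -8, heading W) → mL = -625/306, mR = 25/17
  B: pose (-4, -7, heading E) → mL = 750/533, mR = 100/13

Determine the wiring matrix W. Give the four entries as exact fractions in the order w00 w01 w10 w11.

obs A: pose=(-7,-8,W) → sL=25/17, sR=25/9, mL=-625/306, mR=25/17
obs B: pose=(-4,-7,E) → sL=100/13, sR=100/41, mL=750/533, mR=100/13
sensor matrix S = [[25/17, 25/9], [100/13, 100/41]]; det S = -1450000/81549
solve [mL_A; mL_B] = S·[w00; w01] and [mR_A; mR_B] = S·[w10; w11]:
  w00 = 1/2, w01 = -1, w10 = 1, w11 = 0

1/2 -1 1 0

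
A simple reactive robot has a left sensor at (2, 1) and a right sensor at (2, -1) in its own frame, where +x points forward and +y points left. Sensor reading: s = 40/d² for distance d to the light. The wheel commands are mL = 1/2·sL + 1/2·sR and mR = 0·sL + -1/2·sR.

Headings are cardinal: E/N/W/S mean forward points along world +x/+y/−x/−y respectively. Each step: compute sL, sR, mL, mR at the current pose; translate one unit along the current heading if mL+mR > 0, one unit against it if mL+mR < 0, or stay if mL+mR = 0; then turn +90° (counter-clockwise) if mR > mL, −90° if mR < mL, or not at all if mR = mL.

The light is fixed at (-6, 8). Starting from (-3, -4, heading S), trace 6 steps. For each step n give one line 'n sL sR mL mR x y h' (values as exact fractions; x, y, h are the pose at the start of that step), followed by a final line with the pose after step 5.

n=0: pose=(-3,-4,S); sL=10/53, sR=1/5; mL=103/530, mR=-1/10; mL+mR=5/53 → advance +1; mR−mL=-78/265 → turn -1·90°
n=1: pose=(-3,-5,W); sL=40/197, sR=8/29; mL=1368/5713, mR=-4/29; mL+mR=20/197 → advance +1; mR−mL=-2156/5713 → turn -1·90°
n=2: pose=(-4,-5,N); sL=20/61, sR=4/13; mL=252/793, mR=-2/13; mL+mR=10/61 → advance +1; mR−mL=-374/793 → turn -1·90°
n=3: pose=(-4,-4,E); sL=40/137, sR=8/37; mL=1288/5069, mR=-4/37; mL+mR=20/137 → advance +1; mR−mL=-1836/5069 → turn -1·90°
n=4: pose=(-3,-4,S); sL=10/53, sR=1/5; mL=103/530, mR=-1/10; mL+mR=5/53 → advance +1; mR−mL=-78/265 → turn -1·90°
n=5: pose=(-3,-5,W); sL=40/197, sR=8/29; mL=1368/5713, mR=-4/29; mL+mR=20/197 → advance +1; mR−mL=-2156/5713 → turn -1·90°

0 10/53 1/5 103/530 -1/10 -3 -4 S
1 40/197 8/29 1368/5713 -4/29 -3 -5 W
2 20/61 4/13 252/793 -2/13 -4 -5 N
3 40/137 8/37 1288/5069 -4/37 -4 -4 E
4 10/53 1/5 103/530 -1/10 -3 -4 S
5 40/197 8/29 1368/5713 -4/29 -3 -5 W
final -4 -5 N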